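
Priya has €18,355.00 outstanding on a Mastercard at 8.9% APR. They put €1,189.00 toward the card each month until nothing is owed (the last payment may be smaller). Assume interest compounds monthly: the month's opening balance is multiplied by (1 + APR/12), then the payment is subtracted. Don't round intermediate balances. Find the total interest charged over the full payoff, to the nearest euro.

Monthly rate r = 8.9%/12 = 0.741667% = 0.00741667.
Payoff takes n = ⌈−ln(1 − rB₀/P)/ln(1+r)⌉ = ⌈16.456⌉ = 17 payments; the last is €542.84.
Total paid = 16·€1,189.00 + €542.84 = €19,566.84.
Total interest = total paid − principal = €19,566.84 − €18,355.00 = €1,211.84.

€1,212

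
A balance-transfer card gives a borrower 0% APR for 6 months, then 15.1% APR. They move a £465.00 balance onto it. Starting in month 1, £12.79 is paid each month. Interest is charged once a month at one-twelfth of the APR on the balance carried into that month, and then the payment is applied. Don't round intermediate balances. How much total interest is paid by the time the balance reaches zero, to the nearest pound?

Promo months 1–6 at r₀ = 0%/12 = 0; months 7+ at r₁ = 15.1%/12 = 0.0125833.
After month 6 (no interest yet): B = £465.00 − 6·£12.79 = £388.26.
Then at r₁ with £12.79/mo: n₂ = −ln(1 − r₁·B/P)/ln(1+r₁) ≈ 38.48 → 39 more payments.
Total paid = 44·£12.79 + £6.22 = £568.98; interest = £568.98 − £465.00 = £103.98.

£104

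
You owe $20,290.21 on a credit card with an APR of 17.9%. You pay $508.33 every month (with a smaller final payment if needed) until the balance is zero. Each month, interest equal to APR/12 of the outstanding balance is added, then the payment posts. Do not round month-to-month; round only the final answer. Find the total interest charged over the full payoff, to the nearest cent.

Monthly rate r = 17.9%/12 = 1.49167% = 0.0149167.
Payoff takes n = ⌈−ln(1 − rB₀/P)/ln(1+r)⌉ = ⌈61.113⌉ = 62 payments; the last is $57.78.
Total paid = 61·$508.33 + $57.78 = $31,065.91.
Total interest = total paid − principal = $31,065.91 − $20,290.21 = $10,775.70.

$10,775.70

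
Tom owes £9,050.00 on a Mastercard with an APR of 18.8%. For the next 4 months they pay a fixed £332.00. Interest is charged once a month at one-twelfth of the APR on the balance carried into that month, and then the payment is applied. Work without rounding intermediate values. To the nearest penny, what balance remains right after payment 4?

£8,271.07

Monthly rate r = 18.8%/12 = 1.56667% = 0.0156667.
Each month: B ← B·(1+r) − £332.00.
Month 1: interest £141.78; balance after payment £8,859.78.
Month 2: interest £138.80; balance after payment £8,666.59.
Month 3: interest £135.78; balance after payment £8,470.36.
Month 4: interest £132.70; balance after payment £8,271.07.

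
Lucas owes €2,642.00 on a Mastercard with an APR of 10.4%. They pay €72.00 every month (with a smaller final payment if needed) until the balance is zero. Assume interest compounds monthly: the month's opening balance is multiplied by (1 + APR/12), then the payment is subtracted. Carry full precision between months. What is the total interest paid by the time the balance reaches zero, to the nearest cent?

Monthly rate r = 10.4%/12 = 0.866667% = 0.00866667.
Payoff takes n = ⌈−ln(1 − rB₀/P)/ln(1+r)⌉ = ⌈44.355⌉ = 45 payments; the last is €25.62.
Total paid = 44·€72.00 + €25.62 = €3,193.62.
Total interest = total paid − principal = €3,193.62 − €2,642.00 = €551.62.

€551.62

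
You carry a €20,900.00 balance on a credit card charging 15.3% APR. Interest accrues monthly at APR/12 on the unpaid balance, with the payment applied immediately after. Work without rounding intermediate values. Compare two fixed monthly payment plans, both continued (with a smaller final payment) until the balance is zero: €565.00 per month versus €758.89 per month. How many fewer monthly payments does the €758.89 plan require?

Monthly rate r = 15.3%/12 = 1.275% = 0.01275.
At €565.00/mo: n = ⌈−ln(1 − rB₀/P)/ln(1+r)⌉ = 51 payments (last €201.59); total interest = total paid − €20,900.00 = €7,551.59.
At €758.89/mo: 35 payments (last €106.92); total interest €5,009.18.
Payments saved = 51 − 35 = 16.

16 fewer payments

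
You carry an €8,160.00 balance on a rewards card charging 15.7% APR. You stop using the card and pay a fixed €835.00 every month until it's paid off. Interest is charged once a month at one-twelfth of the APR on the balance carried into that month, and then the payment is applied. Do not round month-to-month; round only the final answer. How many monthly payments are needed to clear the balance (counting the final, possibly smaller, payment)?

Monthly rate r = 15.7%/12 = 1.30833% = 0.0130833.
Recurrence: B ← B·(1+r) − €835.00.
Month 1: interest €106.76; balance after payment €7,431.76.
Month 2: interest €97.23; balance after payment €6,693.99.
Closed form: n = −ln(1 − rB₀/P)/ln(1+r) = −ln(0.87214)/ln(1.01308) ≈ 10.524, so the balance reaches zero during payment 11.

11 months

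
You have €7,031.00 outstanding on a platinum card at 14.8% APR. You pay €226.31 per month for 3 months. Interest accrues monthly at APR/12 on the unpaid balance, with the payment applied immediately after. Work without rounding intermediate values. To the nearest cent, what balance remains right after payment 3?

Monthly rate r = 14.8%/12 = 1.23333% = 0.0123333.
Each month: B ← B·(1+r) − €226.31.
Month 1: interest €86.72; balance after payment €6,891.41.
Month 2: interest €84.99; balance after payment €6,750.09.
Month 3: interest €83.25; balance after payment €6,607.03.

€6,607.03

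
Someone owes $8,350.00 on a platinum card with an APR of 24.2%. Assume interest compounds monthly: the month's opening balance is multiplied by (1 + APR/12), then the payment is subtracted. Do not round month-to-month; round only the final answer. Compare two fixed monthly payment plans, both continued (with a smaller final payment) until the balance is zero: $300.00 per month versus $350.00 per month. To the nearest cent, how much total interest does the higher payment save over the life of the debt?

$879.53

Monthly rate r = 24.2%/12 = 2.01667% = 0.0201667.
At $300.00/mo: n = ⌈−ln(1 − rB₀/P)/ln(1+r)⌉ = 42 payments (last $80.91); total interest = total paid − $8,350.00 = $4,030.91.
At $350.00/mo: 33 payments (last $301.38); total interest $3,151.38.
Interest saved = $4,030.91 − $3,151.38 = $879.53.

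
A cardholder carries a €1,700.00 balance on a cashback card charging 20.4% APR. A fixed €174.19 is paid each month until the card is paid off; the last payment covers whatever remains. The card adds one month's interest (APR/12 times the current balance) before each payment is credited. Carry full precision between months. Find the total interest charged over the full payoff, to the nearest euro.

Monthly rate r = 20.4%/12 = 1.7% = 0.017.
Payoff takes n = ⌈−ln(1 − rB₀/P)/ln(1+r)⌉ = ⌈10.762⌉ = 11 payments; the last is €132.98.
Total paid = 10·€174.19 + €132.98 = €1,874.88.
Total interest = total paid − principal = €1,874.88 − €1,700.00 = €174.88.

€175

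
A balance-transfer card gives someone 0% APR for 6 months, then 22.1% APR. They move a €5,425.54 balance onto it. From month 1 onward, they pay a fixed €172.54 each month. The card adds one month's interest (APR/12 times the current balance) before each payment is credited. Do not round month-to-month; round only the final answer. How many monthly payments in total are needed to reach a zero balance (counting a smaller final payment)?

Promo months 1–6 at r₀ = 0%/12 = 0; months 7+ at r₁ = 22.1%/12 = 0.0184167.
After month 6 (no interest yet): B = €5,425.54 − 6·€172.54 = €4,390.30.
Then at r₁ with €172.54/mo: n₂ = −ln(1 − r₁·B/P)/ln(1+r₁) ≈ 34.65 → 35 more payments.

41 months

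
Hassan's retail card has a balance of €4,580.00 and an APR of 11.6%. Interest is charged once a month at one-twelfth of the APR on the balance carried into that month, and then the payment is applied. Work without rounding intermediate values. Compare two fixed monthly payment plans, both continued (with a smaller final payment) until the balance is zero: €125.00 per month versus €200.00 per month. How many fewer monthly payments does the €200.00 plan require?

19 fewer payments

Monthly rate r = 11.6%/12 = 0.966667% = 0.00966667.
At €125.00/mo: n = ⌈−ln(1 − rB₀/P)/ln(1+r)⌉ = 46 payments (last €56.46); total interest = total paid − €4,580.00 = €1,101.46.
At €200.00/mo: 27 payments (last €1.85); total interest €621.85.
Payments saved = 46 − 27 = 19.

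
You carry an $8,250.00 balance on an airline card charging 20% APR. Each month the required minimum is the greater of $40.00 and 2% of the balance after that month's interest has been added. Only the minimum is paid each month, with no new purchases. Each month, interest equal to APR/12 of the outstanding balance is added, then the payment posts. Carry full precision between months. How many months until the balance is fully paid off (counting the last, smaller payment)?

494 months

Monthly rate r = 20%/12 = 1.66667% = 0.0166667.
While 2% of the post-interest balance exceeds $40.00, each month B ← (B·(1+r))·(1 − 0.02), i.e. B shrinks by the factor (1+r)·0.98 = 0.99633.
This holds for months 1–391. Entering month 392 the balance is $1,961.90; 2% of the post-interest balance is now below $40.00, so the flat $40.00 minimum applies from here.
From month 392 a fixed $40.00 at rate r clears $1,961.90 in 103 more payments. Total: 391 + 103 = 494 months.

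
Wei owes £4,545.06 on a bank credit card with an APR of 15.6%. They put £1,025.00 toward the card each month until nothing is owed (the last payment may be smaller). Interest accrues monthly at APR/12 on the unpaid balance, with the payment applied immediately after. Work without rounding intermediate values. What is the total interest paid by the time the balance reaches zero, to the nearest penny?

Monthly rate r = 15.6%/12 = 1.3% = 0.013.
Payoff takes n = ⌈−ln(1 − rB₀/P)/ln(1+r)⌉ = ⌈4.597⌉ = 5 payments; the last is £613.28.
Total paid = 4·£1,025.00 + £613.28 = £4,713.28.
Total interest = total paid − principal = £4,713.28 − £4,545.06 = £168.22.

£168.22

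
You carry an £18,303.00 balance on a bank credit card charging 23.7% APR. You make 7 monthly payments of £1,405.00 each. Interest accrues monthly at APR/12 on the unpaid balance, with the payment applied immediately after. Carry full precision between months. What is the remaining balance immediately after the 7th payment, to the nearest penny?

Monthly rate r = 23.7%/12 = 1.975% = 0.01975.
Each month: B ← B·(1+r) − £1,405.00.
Month 1: interest £361.48; balance after payment £17,259.48.
Month 2: interest £340.87; balance after payment £16,195.36.
Month 3: interest £319.86; balance after payment £15,110.22.
Month 4: interest £298.43; balance after payment £14,003.64.
Month 5: interest £276.57; balance after payment £12,875.22.
Month 6: interest £254.29; balance after payment £11,724.50.
Month 7: interest £231.56; balance after payment £10,551.06.

£10,551.06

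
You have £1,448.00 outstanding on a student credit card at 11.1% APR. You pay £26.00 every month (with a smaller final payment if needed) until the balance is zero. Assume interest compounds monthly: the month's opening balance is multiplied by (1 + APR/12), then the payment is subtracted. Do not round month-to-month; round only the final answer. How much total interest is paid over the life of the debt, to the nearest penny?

£596.24

Monthly rate r = 11.1%/12 = 0.925% = 0.00925.
Payoff takes n = ⌈−ln(1 − rB₀/P)/ln(1+r)⌉ = ⌈78.623⌉ = 79 payments; the last is £16.24.
Total paid = 78·£26.00 + £16.24 = £2,044.24.
Total interest = total paid − principal = £2,044.24 − £1,448.00 = £596.24.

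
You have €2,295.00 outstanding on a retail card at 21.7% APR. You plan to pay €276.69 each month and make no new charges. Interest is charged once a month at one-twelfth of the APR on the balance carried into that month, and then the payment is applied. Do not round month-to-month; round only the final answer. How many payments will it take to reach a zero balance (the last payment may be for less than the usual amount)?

10 payments

Monthly rate r = 21.7%/12 = 1.80833% = 0.0180833.
Recurrence: B ← B·(1+r) − €276.69.
Month 1: interest €41.50; balance after payment €2,059.81.
Month 2: interest €37.25; balance after payment €1,820.37.
Closed form: n = −ln(1 − rB₀/P)/ln(1+r) = −ln(0.85001)/ln(1.01808) ≈ 9.068, so the balance reaches zero during payment 10.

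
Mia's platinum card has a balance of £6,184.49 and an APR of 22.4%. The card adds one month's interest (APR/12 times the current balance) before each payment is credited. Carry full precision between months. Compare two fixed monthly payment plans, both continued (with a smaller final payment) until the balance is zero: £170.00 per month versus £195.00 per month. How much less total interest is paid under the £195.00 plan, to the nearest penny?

£994.39

Monthly rate r = 22.4%/12 = 1.86667% = 0.0186667.
At £170.00/mo: n = ⌈−ln(1 − rB₀/P)/ln(1+r)⌉ = 62 payments (last £77.58); total interest = total paid − £6,184.49 = £4,263.09.
At £195.00/mo: 49 payments (last £93.19); total interest £3,268.70.
Interest saved = £4,263.09 − £3,268.70 = £994.39.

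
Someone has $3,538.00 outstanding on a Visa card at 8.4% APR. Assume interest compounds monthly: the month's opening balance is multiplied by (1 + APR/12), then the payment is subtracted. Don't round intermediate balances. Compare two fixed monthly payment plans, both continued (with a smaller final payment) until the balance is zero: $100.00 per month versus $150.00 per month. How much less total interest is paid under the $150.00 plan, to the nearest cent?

$199.12

Monthly rate r = 8.4%/12 = 0.7% = 0.007.
At $100.00/mo: n = ⌈−ln(1 − rB₀/P)/ln(1+r)⌉ = 41 payments (last $79.51); total interest = total paid − $3,538.00 = $541.51.
At $150.00/mo: 26 payments (last $130.39); total interest $342.39.
Interest saved = $541.51 − $342.39 = $199.12.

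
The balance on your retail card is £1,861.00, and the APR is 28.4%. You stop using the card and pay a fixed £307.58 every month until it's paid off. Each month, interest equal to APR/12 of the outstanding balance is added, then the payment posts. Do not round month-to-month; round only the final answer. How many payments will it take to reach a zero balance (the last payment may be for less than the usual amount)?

Monthly rate r = 28.4%/12 = 2.36667% = 0.0236667.
Recurrence: B ← B·(1+r) − £307.58.
Month 1: interest £44.04; balance after payment £1,597.46.
Month 2: interest £37.81; balance after payment £1,327.69.
Closed form: n = −ln(1 − rB₀/P)/ln(1+r) = −ln(0.85681)/ln(1.02367) ≈ 6.607, so the balance reaches zero during payment 7.

7 months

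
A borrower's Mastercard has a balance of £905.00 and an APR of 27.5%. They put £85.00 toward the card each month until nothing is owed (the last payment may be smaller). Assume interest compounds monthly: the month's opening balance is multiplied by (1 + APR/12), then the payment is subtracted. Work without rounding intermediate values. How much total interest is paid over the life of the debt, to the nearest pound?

Monthly rate r = 27.5%/12 = 2.29167% = 0.0229167.
Payoff takes n = ⌈−ln(1 − rB₀/P)/ln(1+r)⌉ = ⌈12.345⌉ = 13 payments; the last is £29.52.
Total paid = 12·£85.00 + £29.52 = £1,049.52.
Total interest = total paid − principal = £1,049.52 − £905.00 = £144.52.

£145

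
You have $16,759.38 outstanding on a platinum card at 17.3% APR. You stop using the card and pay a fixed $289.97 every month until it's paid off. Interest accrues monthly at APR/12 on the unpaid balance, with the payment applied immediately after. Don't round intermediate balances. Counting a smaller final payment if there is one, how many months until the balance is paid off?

Monthly rate r = 17.3%/12 = 1.44167% = 0.0144167.
Recurrence: B ← B·(1+r) − $289.97.
Month 1: interest $241.61; balance after payment $16,711.02.
Month 2: interest $240.92; balance after payment $16,661.97.
Closed form: n = −ln(1 − rB₀/P)/ln(1+r) = −ln(0.16676)/ln(1.01442) ≈ 125.138, so the balance reaches zero during payment 126.

126 months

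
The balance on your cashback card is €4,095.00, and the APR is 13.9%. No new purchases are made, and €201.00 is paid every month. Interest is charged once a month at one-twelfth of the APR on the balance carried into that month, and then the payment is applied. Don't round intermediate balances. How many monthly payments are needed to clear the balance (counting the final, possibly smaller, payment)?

Monthly rate r = 13.9%/12 = 1.15833% = 0.0115833.
Recurrence: B ← B·(1+r) − €201.00.
Month 1: interest €47.43; balance after payment €3,941.43.
Month 2: interest €45.65; balance after payment €3,786.09.
Closed form: n = −ln(1 − rB₀/P)/ln(1+r) = −ln(0.76401)/ln(1.01158) ≈ 23.372, so the balance reaches zero during payment 24.

24 payments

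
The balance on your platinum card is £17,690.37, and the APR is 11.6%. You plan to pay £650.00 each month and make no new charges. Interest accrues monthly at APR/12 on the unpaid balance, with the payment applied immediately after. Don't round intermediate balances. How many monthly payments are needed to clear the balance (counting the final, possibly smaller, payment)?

32 months

Monthly rate r = 11.6%/12 = 0.966667% = 0.00966667.
Recurrence: B ← B·(1+r) − £650.00.
Month 1: interest £171.01; balance after payment £17,211.38.
Month 2: interest £166.38; balance after payment £16,727.75.
Closed form: n = −ln(1 − rB₀/P)/ln(1+r) = −ln(0.73691)/ln(1.00967) ≈ 31.734, so the balance reaches zero during payment 32.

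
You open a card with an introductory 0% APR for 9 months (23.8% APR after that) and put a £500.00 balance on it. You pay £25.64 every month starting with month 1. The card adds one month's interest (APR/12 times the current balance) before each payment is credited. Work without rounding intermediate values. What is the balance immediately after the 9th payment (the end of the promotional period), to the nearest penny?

£269.24

Promo months 1–9 at r₀ = 0%/12 = 0; months 10+ at r₁ = 23.8%/12 = 0.0198333.
After month 9 (no interest yet): B = £500.00 − 9·£25.64 = £269.24.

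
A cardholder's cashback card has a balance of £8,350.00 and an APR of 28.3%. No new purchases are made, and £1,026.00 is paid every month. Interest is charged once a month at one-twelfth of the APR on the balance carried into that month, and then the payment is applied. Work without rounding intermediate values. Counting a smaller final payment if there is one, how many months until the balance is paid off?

10 months

Monthly rate r = 28.3%/12 = 2.35833% = 0.0235833.
Recurrence: B ← B·(1+r) − £1,026.00.
Month 1: interest £196.92; balance after payment £7,520.92.
Month 2: interest £177.37; balance after payment £6,672.29.
Closed form: n = −ln(1 − rB₀/P)/ln(1+r) = −ln(0.80807)/ln(1.02358) ≈ 9.142, so the balance reaches zero during payment 10.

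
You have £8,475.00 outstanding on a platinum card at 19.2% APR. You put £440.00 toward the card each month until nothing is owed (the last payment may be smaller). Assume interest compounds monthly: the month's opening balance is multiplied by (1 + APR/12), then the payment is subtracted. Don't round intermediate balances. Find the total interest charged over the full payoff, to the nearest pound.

Monthly rate r = 19.2%/12 = 1.6% = 0.016.
Payoff takes n = ⌈−ln(1 − rB₀/P)/ln(1+r)⌉ = ⌈23.211⌉ = 24 payments; the last is £93.31.
Total paid = 23·£440.00 + £93.31 = £10,213.31.
Total interest = total paid − principal = £10,213.31 − £8,475.00 = £1,738.31.

£1,738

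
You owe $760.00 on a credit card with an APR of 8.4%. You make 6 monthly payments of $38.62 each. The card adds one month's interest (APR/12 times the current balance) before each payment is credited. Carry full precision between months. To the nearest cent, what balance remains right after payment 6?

$556.67

Monthly rate r = 8.4%/12 = 0.7% = 0.007.
Each month: B ← B·(1+r) − $38.62.
Month 1: interest $5.32; balance after payment $726.70.
Month 2: interest $5.09; balance after payment $693.17.
Month 3: interest $4.85; balance after payment $659.40.
Month 4: interest $4.62; balance after payment $625.39.
Month 5: interest $4.38; balance after payment $591.15.
Month 6: interest $4.14; balance after payment $556.67.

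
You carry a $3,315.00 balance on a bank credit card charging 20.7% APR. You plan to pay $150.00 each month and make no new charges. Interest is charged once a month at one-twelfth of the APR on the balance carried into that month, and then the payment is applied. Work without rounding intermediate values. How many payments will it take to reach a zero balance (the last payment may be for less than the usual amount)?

29 payments

Monthly rate r = 20.7%/12 = 1.725% = 0.01725.
Recurrence: B ← B·(1+r) − $150.00.
Month 1: interest $57.18; balance after payment $3,222.18.
Month 2: interest $55.58; balance after payment $3,127.77.
Closed form: n = −ln(1 − rB₀/P)/ln(1+r) = −ln(0.61878)/ln(1.01725) ≈ 28.066, so the balance reaches zero during payment 29.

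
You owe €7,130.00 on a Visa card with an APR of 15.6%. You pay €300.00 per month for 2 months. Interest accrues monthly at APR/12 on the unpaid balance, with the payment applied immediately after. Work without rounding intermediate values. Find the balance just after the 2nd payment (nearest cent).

€6,712.68

Monthly rate r = 15.6%/12 = 1.3% = 0.013.
Each month: B ← B·(1+r) − €300.00.
Month 1: interest €92.69; balance after payment €6,922.69.
Month 2: interest €89.99; balance after payment €6,712.68.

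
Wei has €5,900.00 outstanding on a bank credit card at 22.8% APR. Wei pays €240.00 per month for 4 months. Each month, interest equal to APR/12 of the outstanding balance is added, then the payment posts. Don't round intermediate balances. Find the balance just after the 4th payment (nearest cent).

Monthly rate r = 22.8%/12 = 1.9% = 0.019.
Each month: B ← B·(1+r) − €240.00.
Month 1: interest €112.10; balance after payment €5,772.10.
Month 2: interest €109.67; balance after payment €5,641.77.
Month 3: interest €107.19; balance after payment €5,508.96.
Month 4: interest €104.67; balance after payment €5,373.63.

€5,373.63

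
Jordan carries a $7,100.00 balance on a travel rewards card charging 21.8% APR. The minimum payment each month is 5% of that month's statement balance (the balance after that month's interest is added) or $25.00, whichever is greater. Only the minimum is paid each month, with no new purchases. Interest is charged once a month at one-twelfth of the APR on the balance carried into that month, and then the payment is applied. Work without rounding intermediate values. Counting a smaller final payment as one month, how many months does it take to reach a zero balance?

105 months

Monthly rate r = 21.8%/12 = 1.81667% = 0.0181667.
While 5% of the post-interest balance exceeds $25.00, each month B ← (B·(1+r))·(1 − 0.05), i.e. B shrinks by the factor (1+r)·0.95 = 0.96726.
This holds for months 1–81. Entering month 82 the balance is $478.85; 5% of the post-interest balance is now below $25.00, so the flat $25.00 minimum applies from here.
From month 82 a fixed $25.00 at rate r clears $478.85 in 24 more payments. Total: 81 + 24 = 105 months.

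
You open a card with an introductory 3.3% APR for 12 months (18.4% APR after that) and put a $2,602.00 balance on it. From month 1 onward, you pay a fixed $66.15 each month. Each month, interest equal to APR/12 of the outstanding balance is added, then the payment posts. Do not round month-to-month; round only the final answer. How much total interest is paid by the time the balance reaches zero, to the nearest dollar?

$686

Promo months 1–12 at r₀ = 3.3%/12 = 0.00275; months 13+ at r₁ = 18.4%/12 = 0.0153333.
After month 12: iterate B ← B·(1+r₀) − $66.15 for 12 months → $1,883.26.
Then at r₁ with $66.15/mo: n₂ = −ln(1 − r₁·B/P)/ln(1+r₁) ≈ 37.70 → 38 more payments.
Total paid = 49·$66.15 + $46.27 = $3,287.62; interest = $3,287.62 − $2,602.00 = $685.62.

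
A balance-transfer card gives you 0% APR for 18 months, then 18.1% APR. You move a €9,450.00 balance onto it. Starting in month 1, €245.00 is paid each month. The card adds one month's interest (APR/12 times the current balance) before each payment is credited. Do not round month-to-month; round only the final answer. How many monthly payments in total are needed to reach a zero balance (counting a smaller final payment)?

Promo months 1–18 at r₀ = 0%/12 = 0; months 19+ at r₁ = 18.1%/12 = 0.0150833.
After month 18 (no interest yet): B = €9,450.00 − 18·€245.00 = €5,040.00.
Then at r₁ with €245.00/mo: n₂ = −ln(1 − r₁·B/P)/ln(1+r₁) ≈ 24.81 → 25 more payments.

43 months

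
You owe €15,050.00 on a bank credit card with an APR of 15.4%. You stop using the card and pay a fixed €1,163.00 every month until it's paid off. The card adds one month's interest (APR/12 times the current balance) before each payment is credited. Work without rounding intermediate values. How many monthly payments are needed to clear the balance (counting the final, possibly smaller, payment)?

Monthly rate r = 15.4%/12 = 1.28333% = 0.0128333.
Recurrence: B ← B·(1+r) − €1,163.00.
Month 1: interest €193.14; balance after payment €14,080.14.
Month 2: interest €180.70; balance after payment €13,097.84.
Closed form: n = −ln(1 − rB₀/P)/ln(1+r) = −ln(0.83393)/ln(1.01283) ≈ 14.242, so the balance reaches zero during payment 15.

15 payments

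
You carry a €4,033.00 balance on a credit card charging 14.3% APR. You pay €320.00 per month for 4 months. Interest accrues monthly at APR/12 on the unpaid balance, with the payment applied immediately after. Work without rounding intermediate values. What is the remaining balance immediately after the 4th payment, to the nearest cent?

€2,925.64

Monthly rate r = 14.3%/12 = 1.19167% = 0.0119167.
Each month: B ← B·(1+r) − €320.00.
Month 1: interest €48.06; balance after payment €3,761.06.
Month 2: interest €44.82; balance after payment €3,485.88.
Month 3: interest €41.54; balance after payment €3,207.42.
Month 4: interest €38.22; balance after payment €2,925.64.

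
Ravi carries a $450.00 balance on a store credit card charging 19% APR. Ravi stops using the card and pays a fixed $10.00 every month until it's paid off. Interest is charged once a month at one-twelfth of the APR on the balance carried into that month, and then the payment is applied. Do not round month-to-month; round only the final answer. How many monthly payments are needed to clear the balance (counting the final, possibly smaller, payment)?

Monthly rate r = 19%/12 = 1.58333% = 0.0158333.
Recurrence: B ← B·(1+r) − $10.00.
Month 1: interest $7.13; balance after payment $447.12.
Month 2: interest $7.08; balance after payment $444.20.
Closed form: n = −ln(1 − rB₀/P)/ln(1+r) = −ln(0.2875)/ln(1.01583) ≈ 79.350, so the balance reaches zero during payment 80.

80 payments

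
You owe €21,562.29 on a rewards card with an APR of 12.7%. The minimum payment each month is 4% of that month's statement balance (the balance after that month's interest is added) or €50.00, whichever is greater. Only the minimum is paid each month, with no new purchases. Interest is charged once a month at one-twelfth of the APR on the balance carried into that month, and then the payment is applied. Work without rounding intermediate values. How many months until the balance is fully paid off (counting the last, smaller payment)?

Monthly rate r = 12.7%/12 = 1.05833% = 0.0105833.
While 4% of the post-interest balance exceeds €50.00, each month B ← (B·(1+r))·(1 − 0.04), i.e. B shrinks by the factor (1+r)·0.96 = 0.97016.
This holds for months 1–95. Entering month 96 the balance is €1,212.87; 4% of the post-interest balance is now below €50.00, so the flat €50.00 minimum applies from here.
From month 96 a fixed €50.00 at rate r clears €1,212.87 in 29 more payments. Total: 95 + 29 = 124 months.

124 months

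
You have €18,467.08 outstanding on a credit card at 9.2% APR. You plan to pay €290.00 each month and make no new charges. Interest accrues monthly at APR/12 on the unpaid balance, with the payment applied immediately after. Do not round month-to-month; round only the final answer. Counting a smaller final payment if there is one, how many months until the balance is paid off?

Monthly rate r = 9.2%/12 = 0.766667% = 0.00766667.
Recurrence: B ← B·(1+r) − €290.00.
Month 1: interest €141.58; balance after payment €18,318.66.
Month 2: interest €140.44; balance after payment €18,169.10.
Closed form: n = −ln(1 − rB₀/P)/ln(1+r) = −ln(0.51179)/ln(1.00767) ≈ 87.705, so the balance reaches zero during payment 88.

88 payments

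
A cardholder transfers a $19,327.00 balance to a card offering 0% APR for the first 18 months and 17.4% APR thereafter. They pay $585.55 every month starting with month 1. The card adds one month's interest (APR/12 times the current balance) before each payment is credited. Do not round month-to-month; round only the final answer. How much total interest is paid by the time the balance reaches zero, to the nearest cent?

$1,194.00

Promo months 1–18 at r₀ = 0%/12 = 0; months 19+ at r₁ = 17.4%/12 = 0.0145.
After month 18 (no interest yet): B = $19,327.00 − 18·$585.55 = $8,787.10.
Then at r₁ with $585.55/mo: n₂ = −ln(1 − r₁·B/P)/ln(1+r₁) ≈ 17.05 → 18 more payments.
Total paid = 35·$585.55 + $26.75 = $20,521.00; interest = $20,521.00 − $19,327.00 = $1,194.00.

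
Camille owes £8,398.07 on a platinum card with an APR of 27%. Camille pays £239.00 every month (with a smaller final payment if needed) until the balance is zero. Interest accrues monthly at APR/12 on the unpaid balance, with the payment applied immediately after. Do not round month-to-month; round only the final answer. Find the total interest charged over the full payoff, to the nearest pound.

Monthly rate r = 27%/12 = 2.25% = 0.0225.
Payoff takes n = ⌈−ln(1 − rB₀/P)/ln(1+r)⌉ = ⌈70.271⌉ = 71 payments; the last is £65.29.
Total paid = 70·£239.00 + £65.29 = £16,795.29.
Total interest = total paid − principal = £16,795.29 − £8,398.07 = £8,397.22.

£8,397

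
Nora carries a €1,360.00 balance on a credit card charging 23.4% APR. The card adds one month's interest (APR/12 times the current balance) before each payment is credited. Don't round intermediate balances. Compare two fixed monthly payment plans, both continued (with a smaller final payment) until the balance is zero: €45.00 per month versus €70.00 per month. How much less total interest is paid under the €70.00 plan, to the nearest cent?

€347.60

Monthly rate r = 23.4%/12 = 1.95% = 0.0195.
At €45.00/mo: n = ⌈−ln(1 − rB₀/P)/ln(1+r)⌉ = 47 payments (last €3.78); total interest = total paid − €1,360.00 = €713.78.
At €70.00/mo: 25 payments (last €46.18); total interest €366.18.
Interest saved = €713.78 − €366.18 = €347.60.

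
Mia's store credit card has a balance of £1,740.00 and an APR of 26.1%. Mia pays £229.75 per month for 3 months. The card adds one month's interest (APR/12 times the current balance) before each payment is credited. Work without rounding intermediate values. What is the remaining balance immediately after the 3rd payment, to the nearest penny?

£1,151.67

Monthly rate r = 26.1%/12 = 2.175% = 0.02175.
Each month: B ← B·(1+r) − £229.75.
Month 1: interest £37.85; balance after payment £1,548.10.
Month 2: interest £33.67; balance after payment £1,352.02.
Month 3: interest £29.41; balance after payment £1,151.67.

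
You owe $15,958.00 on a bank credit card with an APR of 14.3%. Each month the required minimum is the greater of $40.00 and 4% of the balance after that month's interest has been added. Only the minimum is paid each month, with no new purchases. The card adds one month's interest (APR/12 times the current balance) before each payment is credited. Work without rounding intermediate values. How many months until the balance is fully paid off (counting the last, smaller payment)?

Monthly rate r = 14.3%/12 = 1.19167% = 0.0119167.
While 4% of the post-interest balance exceeds $40.00, each month B ← (B·(1+r))·(1 − 0.04), i.e. B shrinks by the factor (1+r)·0.96 = 0.97144.
This holds for months 1–97. Entering month 98 the balance is $960.13; 4% of the post-interest balance is now below $40.00, so the flat $40.00 minimum applies from here.
From month 98 a fixed $40.00 at rate r clears $960.13 in 29 more payments. Total: 97 + 29 = 126 months.

126 months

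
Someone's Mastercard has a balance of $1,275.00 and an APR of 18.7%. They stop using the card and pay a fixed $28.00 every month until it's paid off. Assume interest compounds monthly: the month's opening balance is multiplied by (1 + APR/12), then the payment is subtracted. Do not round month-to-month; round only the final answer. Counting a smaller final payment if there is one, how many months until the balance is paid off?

80 months

Monthly rate r = 18.7%/12 = 1.55833% = 0.0155833.
Recurrence: B ← B·(1+r) − $28.00.
Month 1: interest $19.87; balance after payment $1,266.87.
Month 2: interest $19.74; balance after payment $1,258.61.
Closed form: n = −ln(1 − rB₀/P)/ln(1+r) = −ln(0.2904)/ln(1.01558) ≈ 79.964, so the balance reaches zero during payment 80.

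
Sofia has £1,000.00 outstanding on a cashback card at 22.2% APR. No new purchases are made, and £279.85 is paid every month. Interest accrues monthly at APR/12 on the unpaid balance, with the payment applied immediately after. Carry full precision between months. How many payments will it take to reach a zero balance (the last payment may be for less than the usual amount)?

Monthly rate r = 22.2%/12 = 1.85% = 0.0185.
Recurrence: B ← B·(1+r) − £279.85.
Month 1: interest £18.50; balance after payment £738.65.
Month 2: interest £13.67; balance after payment £472.47.
Month 3: interest £8.74; balance after payment £201.36.
Month 4: interest £3.73; balance after payment £0.00.

4 months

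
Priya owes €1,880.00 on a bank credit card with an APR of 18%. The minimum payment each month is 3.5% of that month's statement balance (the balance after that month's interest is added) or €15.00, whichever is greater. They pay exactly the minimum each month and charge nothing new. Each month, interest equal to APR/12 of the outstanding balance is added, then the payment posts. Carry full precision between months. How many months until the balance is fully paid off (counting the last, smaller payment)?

109 months

Monthly rate r = 18%/12 = 1.5% = 0.015.
While 3.5% of the post-interest balance exceeds €15.00, each month B ← (B·(1+r))·(1 − 0.035), i.e. B shrinks by the factor (1+r)·0.965 = 0.97947.
This holds for months 1–73. Entering month 74 the balance is €413.69; 3.5% of the post-interest balance is now below €15.00, so the flat €15.00 minimum applies from here.
From month 74 a fixed €15.00 at rate r clears €413.69 in 36 more payments. Total: 73 + 36 = 109 months.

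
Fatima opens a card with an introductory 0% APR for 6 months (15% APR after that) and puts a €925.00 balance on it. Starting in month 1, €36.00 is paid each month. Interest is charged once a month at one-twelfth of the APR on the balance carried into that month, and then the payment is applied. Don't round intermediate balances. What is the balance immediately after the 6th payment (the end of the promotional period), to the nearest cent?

€709.00

Promo months 1–6 at r₀ = 0%/12 = 0; months 7+ at r₁ = 15%/12 = 0.0125.
After month 6 (no interest yet): B = €925.00 − 6·€36.00 = €709.00.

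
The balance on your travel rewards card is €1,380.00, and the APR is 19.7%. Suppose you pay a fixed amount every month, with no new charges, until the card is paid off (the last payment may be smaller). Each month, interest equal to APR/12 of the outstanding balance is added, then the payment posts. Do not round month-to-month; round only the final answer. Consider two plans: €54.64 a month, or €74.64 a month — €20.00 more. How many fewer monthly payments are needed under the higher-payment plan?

Monthly rate r = 19.7%/12 = 1.64167% = 0.0164167.
At €54.64/mo: n = ⌈−ln(1 − rB₀/P)/ln(1+r)⌉ = 33 payments (last €48.47); total interest = total paid − €1,380.00 = €416.95.
At €74.64/mo: 23 payments (last €16.09); total interest €278.17.
Payments saved = 33 − 23 = 10.

10 fewer payments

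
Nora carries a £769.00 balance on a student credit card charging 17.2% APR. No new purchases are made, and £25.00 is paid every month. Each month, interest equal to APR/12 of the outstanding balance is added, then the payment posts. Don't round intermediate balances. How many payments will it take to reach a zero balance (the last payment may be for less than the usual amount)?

41 payments

Monthly rate r = 17.2%/12 = 1.43333% = 0.0143333.
Recurrence: B ← B·(1+r) − £25.00.
Month 1: interest £11.02; balance after payment £755.02.
Month 2: interest £10.82; balance after payment £740.84.
Closed form: n = −ln(1 − rB₀/P)/ln(1+r) = −ln(0.55911)/ln(1.01433) ≈ 40.854, so the balance reaches zero during payment 41.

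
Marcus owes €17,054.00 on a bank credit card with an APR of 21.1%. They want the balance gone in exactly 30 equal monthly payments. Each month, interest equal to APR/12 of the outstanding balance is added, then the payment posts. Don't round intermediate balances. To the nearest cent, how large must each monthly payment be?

€736.39

Monthly rate r = 21.1%/12 = 1.75833% = 0.0175833.
Level-payment amortization: P = B₀·r / (1 − (1+r)^(−n)) = 17054.00·0.0175833 / (1 − 1.01758^(−30)).
Denominator 1 − (1+r)^(−30) = 0.40721058.
P = 299.866 / 0.40721058 ≈ 736.39.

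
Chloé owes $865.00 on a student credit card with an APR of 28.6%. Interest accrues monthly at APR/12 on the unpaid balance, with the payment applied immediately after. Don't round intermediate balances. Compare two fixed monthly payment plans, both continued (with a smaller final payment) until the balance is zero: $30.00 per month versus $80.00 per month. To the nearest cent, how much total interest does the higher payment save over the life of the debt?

$467.96

Monthly rate r = 28.6%/12 = 2.38333% = 0.0238333.
At $30.00/mo: n = ⌈−ln(1 − rB₀/P)/ln(1+r)⌉ = 50 payments (last $10.32); total interest = total paid − $865.00 = $615.32.
At $80.00/mo: 13 payments (last $52.36); total interest $147.36.
Interest saved = $615.32 − $147.36 = $467.96.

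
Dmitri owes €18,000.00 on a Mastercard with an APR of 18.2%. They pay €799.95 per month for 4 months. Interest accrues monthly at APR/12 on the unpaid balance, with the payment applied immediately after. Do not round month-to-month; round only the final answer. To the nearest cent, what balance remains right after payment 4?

Monthly rate r = 18.2%/12 = 1.51667% = 0.0151667.
Each month: B ← B·(1+r) − €799.95.
Month 1: interest €273.00; balance after payment €17,473.05.
Month 2: interest €265.01; balance after payment €16,938.11.
Month 3: interest €256.89; balance after payment €16,395.05.
Month 4: interest €248.66; balance after payment €15,843.76.

€15,843.76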